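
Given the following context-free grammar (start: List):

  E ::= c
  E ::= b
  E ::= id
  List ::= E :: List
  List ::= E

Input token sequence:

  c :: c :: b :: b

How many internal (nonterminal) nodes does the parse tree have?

8

[List [E c] :: [List [E c] :: [List [E b] :: [List [E b]]]]]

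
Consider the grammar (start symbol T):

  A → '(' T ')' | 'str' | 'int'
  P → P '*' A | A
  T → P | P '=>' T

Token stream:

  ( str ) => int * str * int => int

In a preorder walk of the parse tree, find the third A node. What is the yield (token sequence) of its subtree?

int

[T [P [A ( [T [P [A str]]] )]] => [T [P [P [P [A int]] * [A str]] * [A int]] => [T [P [A int]]]]]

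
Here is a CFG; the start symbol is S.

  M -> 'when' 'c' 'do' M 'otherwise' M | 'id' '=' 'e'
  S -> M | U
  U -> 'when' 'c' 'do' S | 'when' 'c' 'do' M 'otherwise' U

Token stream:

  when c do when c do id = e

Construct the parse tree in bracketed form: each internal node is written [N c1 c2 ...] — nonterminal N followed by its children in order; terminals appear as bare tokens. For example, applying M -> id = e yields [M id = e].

S
U
when c do S
when c do U
when c do when c do S
when c do when c do M
when c do when c do id = e

[S [U when c do [S [U when c do [S [M id = e]]]]]]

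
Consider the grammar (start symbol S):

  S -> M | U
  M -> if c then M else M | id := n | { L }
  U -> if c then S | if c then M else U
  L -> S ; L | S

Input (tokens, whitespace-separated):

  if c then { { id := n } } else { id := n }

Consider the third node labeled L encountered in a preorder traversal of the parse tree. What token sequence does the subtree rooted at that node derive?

[S [M if c then [M { [L [S [M { [L [S [M id := n]]] }]]] }] else [M { [L [S [M id := n]]] }]]]

id := n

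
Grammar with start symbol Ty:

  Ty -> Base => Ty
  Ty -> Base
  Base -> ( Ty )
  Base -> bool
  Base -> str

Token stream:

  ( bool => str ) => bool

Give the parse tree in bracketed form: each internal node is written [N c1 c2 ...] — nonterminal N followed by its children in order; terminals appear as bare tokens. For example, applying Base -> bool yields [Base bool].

[Ty [Base ( [Ty [Base bool] => [Ty [Base str]]] )] => [Ty [Base bool]]]

Ty
Base => Ty
( Ty ) => Ty
( Base => Ty ) => Ty
( bool => Ty ) => Ty
( bool => Base ) => Ty
( bool => str ) => Ty
( bool => str ) => Base
( bool => str ) => bool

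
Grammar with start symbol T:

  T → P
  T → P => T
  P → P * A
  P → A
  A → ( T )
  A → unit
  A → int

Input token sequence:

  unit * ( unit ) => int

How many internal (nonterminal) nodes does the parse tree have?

11

[T [P [P [A unit]] * [A ( [T [P [A unit]]] )]] => [T [P [A int]]]]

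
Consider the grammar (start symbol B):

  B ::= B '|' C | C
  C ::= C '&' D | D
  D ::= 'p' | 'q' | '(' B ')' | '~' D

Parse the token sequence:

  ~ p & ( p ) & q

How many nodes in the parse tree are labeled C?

4

[B [C [C [C [D ~ [D p]]] & [D ( [B [C [D p]]] )]] & [D q]]]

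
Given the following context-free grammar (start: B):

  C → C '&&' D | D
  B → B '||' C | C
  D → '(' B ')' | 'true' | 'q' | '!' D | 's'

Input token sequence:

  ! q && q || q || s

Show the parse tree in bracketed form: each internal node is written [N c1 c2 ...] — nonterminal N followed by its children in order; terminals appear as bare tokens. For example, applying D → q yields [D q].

B
B || C
B || C || C
C || C || C
C && D || C || C
D && D || C || C
! D && D || C || C
! q && D || C || C
! q && q || C || C
! q && q || D || C
! q && q || q || C
! q && q || q || D
! q && q || q || s

[B [B [B [C [C [D ! [D q]]] && [D q]]] || [C [D q]]] || [C [D s]]]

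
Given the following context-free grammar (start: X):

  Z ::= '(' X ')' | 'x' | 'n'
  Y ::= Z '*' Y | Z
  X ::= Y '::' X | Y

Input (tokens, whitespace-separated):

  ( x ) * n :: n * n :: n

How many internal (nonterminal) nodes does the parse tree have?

[X [Y [Z ( [X [Y [Z x]]] )] * [Y [Z n]]] :: [X [Y [Z n] * [Y [Z n]]] :: [X [Y [Z n]]]]]

16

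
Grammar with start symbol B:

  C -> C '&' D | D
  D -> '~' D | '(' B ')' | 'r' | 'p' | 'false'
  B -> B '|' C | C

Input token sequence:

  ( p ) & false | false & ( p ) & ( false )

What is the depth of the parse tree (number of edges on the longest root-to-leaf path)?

8

[B [B [C [C [D ( [B [C [D p]]] )]] & [D false]]] | [C [C [C [D false]] & [D ( [B [C [D p]]] )]] & [D ( [B [C [D false]]] )]]]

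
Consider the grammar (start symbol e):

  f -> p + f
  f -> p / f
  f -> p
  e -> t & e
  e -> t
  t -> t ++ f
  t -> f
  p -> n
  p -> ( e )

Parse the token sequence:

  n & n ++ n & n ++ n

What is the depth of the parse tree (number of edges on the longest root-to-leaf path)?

7

[e [t [f [p n]]] & [e [t [t [f [p n]]] ++ [f [p n]]] & [e [t [t [f [p n]]] ++ [f [p n]]]]]]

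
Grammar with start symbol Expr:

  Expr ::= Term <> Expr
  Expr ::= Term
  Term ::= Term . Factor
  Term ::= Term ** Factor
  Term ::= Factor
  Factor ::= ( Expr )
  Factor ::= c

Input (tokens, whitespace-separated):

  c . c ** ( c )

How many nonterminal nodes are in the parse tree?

10

[Expr [Term [Term [Term [Factor c]] . [Factor c]] ** [Factor ( [Expr [Term [Factor c]]] )]]]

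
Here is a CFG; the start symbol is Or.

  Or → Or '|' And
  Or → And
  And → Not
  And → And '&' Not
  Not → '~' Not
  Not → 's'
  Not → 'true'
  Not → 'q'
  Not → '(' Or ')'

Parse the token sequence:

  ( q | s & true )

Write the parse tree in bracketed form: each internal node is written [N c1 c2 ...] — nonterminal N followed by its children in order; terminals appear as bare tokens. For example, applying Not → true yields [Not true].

Or
And
Not
( Or )
( Or | And )
( And | And )
( Not | And )
( q | And )
( q | And & Not )
( q | Not & Not )
( q | s & Not )
( q | s & true )

[Or [And [Not ( [Or [Or [And [Not q]]] | [And [And [Not s]] & [Not true]]] )]]]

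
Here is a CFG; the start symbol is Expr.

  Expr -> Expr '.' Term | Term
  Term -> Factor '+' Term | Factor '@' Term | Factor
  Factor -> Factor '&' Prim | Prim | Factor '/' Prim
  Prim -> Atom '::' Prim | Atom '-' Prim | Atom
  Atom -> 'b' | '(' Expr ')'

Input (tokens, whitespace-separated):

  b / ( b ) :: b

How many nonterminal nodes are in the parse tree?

15

[Expr [Term [Factor [Factor [Prim [Atom b]]] / [Prim [Atom ( [Expr [Term [Factor [Prim [Atom b]]]]] )] :: [Prim [Atom b]]]]]]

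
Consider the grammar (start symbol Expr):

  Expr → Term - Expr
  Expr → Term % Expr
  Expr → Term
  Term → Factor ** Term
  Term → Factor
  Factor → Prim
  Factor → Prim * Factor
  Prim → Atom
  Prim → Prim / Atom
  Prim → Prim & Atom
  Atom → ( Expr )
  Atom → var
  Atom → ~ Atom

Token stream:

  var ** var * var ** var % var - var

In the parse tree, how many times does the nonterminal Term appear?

5

[Expr [Term [Factor [Prim [Atom var]]] ** [Term [Factor [Prim [Atom var]] * [Factor [Prim [Atom var]]]] ** [Term [Factor [Prim [Atom var]]]]]] % [Expr [Term [Factor [Prim [Atom var]]]] - [Expr [Term [Factor [Prim [Atom var]]]]]]]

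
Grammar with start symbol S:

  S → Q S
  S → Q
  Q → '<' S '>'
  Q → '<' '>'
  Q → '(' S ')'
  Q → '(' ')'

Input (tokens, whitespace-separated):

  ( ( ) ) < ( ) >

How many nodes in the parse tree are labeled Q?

4

[S [Q ( [S [Q ( )]] )] [S [Q < [S [Q ( )]] >]]]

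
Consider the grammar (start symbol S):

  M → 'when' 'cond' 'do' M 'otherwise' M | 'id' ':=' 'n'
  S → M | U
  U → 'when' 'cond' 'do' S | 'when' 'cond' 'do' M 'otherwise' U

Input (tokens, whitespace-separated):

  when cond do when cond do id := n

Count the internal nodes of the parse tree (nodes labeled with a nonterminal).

[S [U when cond do [S [U when cond do [S [M id := n]]]]]]

6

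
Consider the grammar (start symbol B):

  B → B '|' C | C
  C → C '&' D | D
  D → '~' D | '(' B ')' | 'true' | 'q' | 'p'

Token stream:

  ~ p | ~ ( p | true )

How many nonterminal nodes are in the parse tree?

14

[B [B [C [D ~ [D p]]]] | [C [D ~ [D ( [B [B [C [D p]]] | [C [D true]]] )]]]]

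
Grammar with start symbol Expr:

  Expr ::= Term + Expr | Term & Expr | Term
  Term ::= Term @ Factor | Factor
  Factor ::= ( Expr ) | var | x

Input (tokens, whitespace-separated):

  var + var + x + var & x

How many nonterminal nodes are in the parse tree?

15

[Expr [Term [Factor var]] + [Expr [Term [Factor var]] + [Expr [Term [Factor x]] + [Expr [Term [Factor var]] & [Expr [Term [Factor x]]]]]]]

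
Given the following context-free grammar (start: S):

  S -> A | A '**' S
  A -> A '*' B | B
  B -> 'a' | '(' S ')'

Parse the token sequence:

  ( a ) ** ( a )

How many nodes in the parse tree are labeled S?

4

[S [A [B ( [S [A [B a]]] )]] ** [S [A [B ( [S [A [B a]]] )]]]]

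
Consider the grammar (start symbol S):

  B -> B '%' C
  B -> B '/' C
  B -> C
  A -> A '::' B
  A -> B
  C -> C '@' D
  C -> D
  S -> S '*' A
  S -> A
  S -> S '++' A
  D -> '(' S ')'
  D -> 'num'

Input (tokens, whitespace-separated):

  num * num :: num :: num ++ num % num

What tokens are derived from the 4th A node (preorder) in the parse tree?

[S [S [S [A [B [C [D num]]]]] * [A [A [A [B [C [D num]]]] :: [B [C [D num]]]] :: [B [C [D num]]]]] ++ [A [B [B [C [D num]]] % [C [D num]]]]]

num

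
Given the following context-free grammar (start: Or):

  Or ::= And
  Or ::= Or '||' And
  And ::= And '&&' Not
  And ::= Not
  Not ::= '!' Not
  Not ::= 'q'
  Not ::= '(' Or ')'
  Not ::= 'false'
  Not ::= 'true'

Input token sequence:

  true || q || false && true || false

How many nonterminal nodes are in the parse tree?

[Or [Or [Or [Or [And [Not true]]] || [And [Not q]]] || [And [And [Not false]] && [Not true]]] || [And [Not false]]]

14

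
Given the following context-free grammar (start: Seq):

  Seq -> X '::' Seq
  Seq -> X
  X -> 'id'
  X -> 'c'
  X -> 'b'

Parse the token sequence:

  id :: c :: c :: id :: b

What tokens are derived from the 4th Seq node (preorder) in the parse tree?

[Seq [X id] :: [Seq [X c] :: [Seq [X c] :: [Seq [X id] :: [Seq [X b]]]]]]

id :: b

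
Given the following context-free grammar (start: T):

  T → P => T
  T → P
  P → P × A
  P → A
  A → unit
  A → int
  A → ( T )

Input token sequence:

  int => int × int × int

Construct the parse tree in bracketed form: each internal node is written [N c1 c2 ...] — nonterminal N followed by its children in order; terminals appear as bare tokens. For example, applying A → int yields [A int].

[T [P [A int]] => [T [P [P [P [A int]] × [A int]] × [A int]]]]

T
P => T
A => T
int => T
int => P
int => P × A
int => P × A × A
int => A × A × A
int => int × A × A
int => int × int × A
int => int × int × int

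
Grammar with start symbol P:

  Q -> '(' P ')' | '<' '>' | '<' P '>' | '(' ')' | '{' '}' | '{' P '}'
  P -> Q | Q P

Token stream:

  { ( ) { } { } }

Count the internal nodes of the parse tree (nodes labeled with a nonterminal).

8

[P [Q { [P [Q ( )] [P [Q { }] [P [Q { }]]]] }]]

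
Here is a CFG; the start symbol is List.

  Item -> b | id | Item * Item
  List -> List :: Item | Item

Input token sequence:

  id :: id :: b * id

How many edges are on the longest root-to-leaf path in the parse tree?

4

[List [List [List [Item id]] :: [Item id]] :: [Item [Item b] * [Item id]]]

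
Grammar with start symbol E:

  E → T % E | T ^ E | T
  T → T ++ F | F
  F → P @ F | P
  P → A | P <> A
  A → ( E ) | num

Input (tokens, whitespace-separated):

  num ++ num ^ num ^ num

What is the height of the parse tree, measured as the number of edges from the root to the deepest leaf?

7

[E [T [T [F [P [A num]]]] ++ [F [P [A num]]]] ^ [E [T [F [P [A num]]]] ^ [E [T [F [P [A num]]]]]]]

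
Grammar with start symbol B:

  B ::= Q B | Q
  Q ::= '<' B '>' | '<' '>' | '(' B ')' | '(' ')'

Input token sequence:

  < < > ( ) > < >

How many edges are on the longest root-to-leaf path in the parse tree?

5

[B [Q < [B [Q < >] [B [Q ( )]]] >] [B [Q < >]]]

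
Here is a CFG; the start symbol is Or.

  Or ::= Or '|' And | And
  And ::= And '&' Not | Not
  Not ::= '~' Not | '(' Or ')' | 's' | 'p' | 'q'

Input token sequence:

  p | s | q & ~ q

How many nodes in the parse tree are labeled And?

4

[Or [Or [Or [And [Not p]]] | [And [Not s]]] | [And [And [Not q]] & [Not ~ [Not q]]]]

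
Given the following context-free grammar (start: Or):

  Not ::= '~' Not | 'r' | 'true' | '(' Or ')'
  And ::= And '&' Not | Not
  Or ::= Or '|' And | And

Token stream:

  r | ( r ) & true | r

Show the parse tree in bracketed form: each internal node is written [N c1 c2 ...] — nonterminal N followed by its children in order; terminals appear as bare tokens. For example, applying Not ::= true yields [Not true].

Or
Or | And
Or | And | And
And | And | And
Not | And | And
r | And | And
r | And & Not | And
r | Not & Not | And
r | ( Or ) & Not | And
r | ( And ) & Not | And
r | ( Not ) & Not | And
r | ( r ) & Not | And
r | ( r ) & true | And
r | ( r ) & true | Not
r | ( r ) & true | r

[Or [Or [Or [And [Not r]]] | [And [And [Not ( [Or [And [Not r]]] )]] & [Not true]]] | [And [Not r]]]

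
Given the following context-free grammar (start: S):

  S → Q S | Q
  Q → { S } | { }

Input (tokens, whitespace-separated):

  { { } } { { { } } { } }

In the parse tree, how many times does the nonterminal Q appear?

6

[S [Q { [S [Q { }]] }] [S [Q { [S [Q { [S [Q { }]] }] [S [Q { }]]] }]]]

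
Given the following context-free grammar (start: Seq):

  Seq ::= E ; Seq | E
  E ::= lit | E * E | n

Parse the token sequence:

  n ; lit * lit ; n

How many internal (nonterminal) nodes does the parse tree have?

[Seq [E n] ; [Seq [E [E lit] * [E lit]] ; [Seq [E n]]]]

8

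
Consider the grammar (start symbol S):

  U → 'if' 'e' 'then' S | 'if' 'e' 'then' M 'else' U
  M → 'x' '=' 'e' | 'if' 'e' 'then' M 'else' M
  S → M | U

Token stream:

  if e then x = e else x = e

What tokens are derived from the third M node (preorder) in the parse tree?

[S [M if e then [M x = e] else [M x = e]]]

x = e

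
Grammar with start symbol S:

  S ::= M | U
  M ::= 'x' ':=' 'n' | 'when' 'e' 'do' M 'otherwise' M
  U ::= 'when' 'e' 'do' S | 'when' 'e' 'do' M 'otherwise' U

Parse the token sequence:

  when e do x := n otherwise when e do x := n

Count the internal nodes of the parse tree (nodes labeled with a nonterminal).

[S [U when e do [M x := n] otherwise [U when e do [S [M x := n]]]]]

6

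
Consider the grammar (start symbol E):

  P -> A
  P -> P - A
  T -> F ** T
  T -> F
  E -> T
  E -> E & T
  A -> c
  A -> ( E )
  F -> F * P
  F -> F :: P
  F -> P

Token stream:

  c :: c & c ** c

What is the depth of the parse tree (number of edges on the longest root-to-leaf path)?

7

[E [E [T [F [F [P [A c]]] :: [P [A c]]]]] & [T [F [P [A c]]] ** [T [F [P [A c]]]]]]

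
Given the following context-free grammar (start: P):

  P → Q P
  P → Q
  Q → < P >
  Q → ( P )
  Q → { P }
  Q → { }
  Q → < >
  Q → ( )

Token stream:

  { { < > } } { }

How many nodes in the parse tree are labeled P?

[P [Q { [P [Q { [P [Q < >]] }]] }] [P [Q { }]]]

4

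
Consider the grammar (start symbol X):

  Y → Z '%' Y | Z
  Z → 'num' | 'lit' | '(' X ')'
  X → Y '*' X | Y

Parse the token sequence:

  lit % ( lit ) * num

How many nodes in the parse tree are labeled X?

3

[X [Y [Z lit] % [Y [Z ( [X [Y [Z lit]]] )]]] * [X [Y [Z num]]]]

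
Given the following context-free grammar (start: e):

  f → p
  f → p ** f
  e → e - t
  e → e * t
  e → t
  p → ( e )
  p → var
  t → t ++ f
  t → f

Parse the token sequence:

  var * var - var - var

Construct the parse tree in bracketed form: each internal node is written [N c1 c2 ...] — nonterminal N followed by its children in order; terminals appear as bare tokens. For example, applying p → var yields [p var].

e
e - t
e - t - t
e * t - t - t
t * t - t - t
f * t - t - t
p * t - t - t
var * t - t - t
var * f - t - t
var * p - t - t
var * var - t - t
var * var - f - t
var * var - p - t
var * var - var - t
var * var - var - f
var * var - var - p
var * var - var - var

[e [e [e [e [t [f [p var]]]] * [t [f [p var]]]] - [t [f [p var]]]] - [t [f [p var]]]]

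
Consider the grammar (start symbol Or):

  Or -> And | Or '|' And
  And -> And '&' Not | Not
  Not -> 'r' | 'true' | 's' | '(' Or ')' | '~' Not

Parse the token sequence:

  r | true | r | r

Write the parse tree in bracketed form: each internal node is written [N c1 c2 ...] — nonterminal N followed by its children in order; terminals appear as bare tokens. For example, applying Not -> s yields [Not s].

Or
Or | And
Or | And | And
Or | And | And | And
And | And | And | And
Not | And | And | And
r | And | And | And
r | Not | And | And
r | true | And | And
r | true | Not | And
r | true | r | And
r | true | r | Not
r | true | r | r

[Or [Or [Or [Or [And [Not r]]] | [And [Not true]]] | [And [Not r]]] | [And [Not r]]]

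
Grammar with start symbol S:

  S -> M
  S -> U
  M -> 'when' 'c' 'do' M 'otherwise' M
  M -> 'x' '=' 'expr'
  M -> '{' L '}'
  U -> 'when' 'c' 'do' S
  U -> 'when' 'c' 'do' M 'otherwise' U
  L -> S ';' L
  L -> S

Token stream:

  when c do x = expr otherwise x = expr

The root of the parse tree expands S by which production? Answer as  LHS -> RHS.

[S [M when c do [M x = expr] otherwise [M x = expr]]]

S -> M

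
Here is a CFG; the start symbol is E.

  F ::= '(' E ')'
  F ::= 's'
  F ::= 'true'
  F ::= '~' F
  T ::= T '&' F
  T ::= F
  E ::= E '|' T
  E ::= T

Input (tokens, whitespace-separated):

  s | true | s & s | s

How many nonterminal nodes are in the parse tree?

[E [E [E [E [T [F s]]] | [T [F true]]] | [T [T [F s]] & [F s]]] | [T [F s]]]

14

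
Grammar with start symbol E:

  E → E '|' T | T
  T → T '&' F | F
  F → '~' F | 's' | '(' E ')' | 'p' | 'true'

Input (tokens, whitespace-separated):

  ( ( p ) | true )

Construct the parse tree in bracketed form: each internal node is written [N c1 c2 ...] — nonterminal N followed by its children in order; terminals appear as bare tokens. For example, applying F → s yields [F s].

E
T
F
( E )
( E | T )
( T | T )
( F | T )
( ( E ) | T )
( ( T ) | T )
( ( F ) | T )
( ( p ) | T )
( ( p ) | F )
( ( p ) | true )

[E [T [F ( [E [E [T [F ( [E [T [F p]]] )]]] | [T [F true]]] )]]]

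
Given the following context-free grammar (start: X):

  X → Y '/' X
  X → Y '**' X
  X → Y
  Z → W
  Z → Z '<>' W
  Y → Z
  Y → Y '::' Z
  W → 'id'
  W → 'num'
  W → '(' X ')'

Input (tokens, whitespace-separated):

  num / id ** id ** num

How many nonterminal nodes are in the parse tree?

16

[X [Y [Z [W num]]] / [X [Y [Z [W id]]] ** [X [Y [Z [W id]]] ** [X [Y [Z [W num]]]]]]]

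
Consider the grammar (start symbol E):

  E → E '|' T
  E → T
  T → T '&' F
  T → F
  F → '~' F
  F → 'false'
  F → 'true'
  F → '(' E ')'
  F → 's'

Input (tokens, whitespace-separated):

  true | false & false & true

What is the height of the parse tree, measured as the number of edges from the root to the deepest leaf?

[E [E [T [F true]]] | [T [T [T [F false]] & [F false]] & [F true]]]

5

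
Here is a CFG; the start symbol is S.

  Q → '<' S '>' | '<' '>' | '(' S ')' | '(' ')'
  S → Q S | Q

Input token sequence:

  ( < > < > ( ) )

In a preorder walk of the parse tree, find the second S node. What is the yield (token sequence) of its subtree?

[S [Q ( [S [Q < >] [S [Q < >] [S [Q ( )]]]] )]]

< > < > ( )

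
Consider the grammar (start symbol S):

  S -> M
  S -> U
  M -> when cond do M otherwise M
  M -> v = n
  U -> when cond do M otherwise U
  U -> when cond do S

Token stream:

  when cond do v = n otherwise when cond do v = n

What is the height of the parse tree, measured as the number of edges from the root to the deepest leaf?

[S [U when cond do [M v = n] otherwise [U when cond do [S [M v = n]]]]]

5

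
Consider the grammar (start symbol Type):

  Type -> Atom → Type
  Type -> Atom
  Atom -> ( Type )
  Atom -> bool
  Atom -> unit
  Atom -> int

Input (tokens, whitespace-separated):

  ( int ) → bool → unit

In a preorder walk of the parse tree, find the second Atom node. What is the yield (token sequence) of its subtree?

int

[Type [Atom ( [Type [Atom int]] )] → [Type [Atom bool] → [Type [Atom unit]]]]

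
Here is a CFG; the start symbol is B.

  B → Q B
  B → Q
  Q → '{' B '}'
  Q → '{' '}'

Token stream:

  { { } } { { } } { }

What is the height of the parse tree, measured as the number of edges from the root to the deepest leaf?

5

[B [Q { [B [Q { }]] }] [B [Q { [B [Q { }]] }] [B [Q { }]]]]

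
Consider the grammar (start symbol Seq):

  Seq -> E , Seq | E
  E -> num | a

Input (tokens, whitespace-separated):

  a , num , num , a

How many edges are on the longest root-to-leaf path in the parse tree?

[Seq [E a] , [Seq [E num] , [Seq [E num] , [Seq [E a]]]]]

5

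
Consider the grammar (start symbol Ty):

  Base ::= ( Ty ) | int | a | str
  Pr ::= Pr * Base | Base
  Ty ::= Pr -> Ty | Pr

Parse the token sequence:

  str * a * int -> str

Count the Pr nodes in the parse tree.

4

[Ty [Pr [Pr [Pr [Base str]] * [Base a]] * [Base int]] -> [Ty [Pr [Base str]]]]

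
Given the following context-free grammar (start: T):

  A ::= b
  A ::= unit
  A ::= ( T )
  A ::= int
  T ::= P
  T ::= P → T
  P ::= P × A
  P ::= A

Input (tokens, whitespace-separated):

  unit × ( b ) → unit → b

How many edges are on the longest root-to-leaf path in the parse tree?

6

[T [P [P [A unit]] × [A ( [T [P [A b]]] )]] → [T [P [A unit]] → [T [P [A b]]]]]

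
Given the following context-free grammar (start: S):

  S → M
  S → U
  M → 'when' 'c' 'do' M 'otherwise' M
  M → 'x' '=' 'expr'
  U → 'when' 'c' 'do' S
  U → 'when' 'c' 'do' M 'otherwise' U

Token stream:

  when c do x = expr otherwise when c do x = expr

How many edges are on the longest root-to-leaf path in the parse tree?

5

[S [U when c do [M x = expr] otherwise [U when c do [S [M x = expr]]]]]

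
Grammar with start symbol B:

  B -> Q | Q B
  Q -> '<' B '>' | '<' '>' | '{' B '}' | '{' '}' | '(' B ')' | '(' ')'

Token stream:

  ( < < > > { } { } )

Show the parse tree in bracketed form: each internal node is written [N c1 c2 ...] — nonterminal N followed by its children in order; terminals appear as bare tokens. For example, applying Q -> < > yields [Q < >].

B
Q
( B )
( Q B )
( < B > B )
( < Q > B )
( < < > > B )
( < < > > Q B )
( < < > > { } B )
( < < > > { } Q )
( < < > > { } { } )

[B [Q ( [B [Q < [B [Q < >]] >] [B [Q { }] [B [Q { }]]]] )]]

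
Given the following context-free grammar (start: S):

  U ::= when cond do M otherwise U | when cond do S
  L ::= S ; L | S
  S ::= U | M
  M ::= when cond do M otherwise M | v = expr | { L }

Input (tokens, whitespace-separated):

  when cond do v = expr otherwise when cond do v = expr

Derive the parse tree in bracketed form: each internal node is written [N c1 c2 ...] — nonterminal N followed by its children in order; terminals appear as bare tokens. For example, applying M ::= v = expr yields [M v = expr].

S
U
when cond do M otherwise U
when cond do v = expr otherwise U
when cond do v = expr otherwise when cond do S
when cond do v = expr otherwise when cond do M
when cond do v = expr otherwise when cond do v = expr

[S [U when cond do [M v = expr] otherwise [U when cond do [S [M v = expr]]]]]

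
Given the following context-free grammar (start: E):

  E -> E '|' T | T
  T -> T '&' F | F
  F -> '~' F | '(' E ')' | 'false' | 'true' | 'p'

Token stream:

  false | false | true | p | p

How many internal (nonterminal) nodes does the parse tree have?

[E [E [E [E [E [T [F false]]] | [T [F false]]] | [T [F true]]] | [T [F p]]] | [T [F p]]]

15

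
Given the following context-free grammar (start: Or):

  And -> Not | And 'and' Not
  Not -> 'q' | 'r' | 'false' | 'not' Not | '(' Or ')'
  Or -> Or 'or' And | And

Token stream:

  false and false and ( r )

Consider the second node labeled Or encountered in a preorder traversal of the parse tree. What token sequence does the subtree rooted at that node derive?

[Or [And [And [And [Not false]] and [Not false]] and [Not ( [Or [And [Not r]]] )]]]

r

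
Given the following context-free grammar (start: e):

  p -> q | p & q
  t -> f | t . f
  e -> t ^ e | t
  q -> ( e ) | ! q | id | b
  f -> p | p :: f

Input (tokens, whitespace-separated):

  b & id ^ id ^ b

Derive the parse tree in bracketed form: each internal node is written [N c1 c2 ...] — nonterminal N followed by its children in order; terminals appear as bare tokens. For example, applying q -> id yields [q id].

e
t ^ e
f ^ e
p ^ e
p & q ^ e
q & q ^ e
b & q ^ e
b & id ^ e
b & id ^ t ^ e
b & id ^ f ^ e
b & id ^ p ^ e
b & id ^ q ^ e
b & id ^ id ^ e
b & id ^ id ^ t
b & id ^ id ^ f
b & id ^ id ^ p
b & id ^ id ^ q
b & id ^ id ^ b

[e [t [f [p [p [q b]] & [q id]]]] ^ [e [t [f [p [q id]]]] ^ [e [t [f [p [q b]]]]]]]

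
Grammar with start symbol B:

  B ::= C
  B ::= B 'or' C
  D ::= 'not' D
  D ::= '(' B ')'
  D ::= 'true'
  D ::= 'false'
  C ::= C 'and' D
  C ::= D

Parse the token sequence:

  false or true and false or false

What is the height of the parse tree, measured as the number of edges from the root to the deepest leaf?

5

[B [B [B [C [D false]]] or [C [C [D true]] and [D false]]] or [C [D false]]]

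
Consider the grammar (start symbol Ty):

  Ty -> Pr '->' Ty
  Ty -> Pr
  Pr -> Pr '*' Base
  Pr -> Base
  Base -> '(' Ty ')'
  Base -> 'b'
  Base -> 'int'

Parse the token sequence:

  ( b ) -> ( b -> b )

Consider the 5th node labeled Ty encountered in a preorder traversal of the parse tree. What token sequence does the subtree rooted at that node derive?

[Ty [Pr [Base ( [Ty [Pr [Base b]]] )]] -> [Ty [Pr [Base ( [Ty [Pr [Base b]] -> [Ty [Pr [Base b]]]] )]]]]

b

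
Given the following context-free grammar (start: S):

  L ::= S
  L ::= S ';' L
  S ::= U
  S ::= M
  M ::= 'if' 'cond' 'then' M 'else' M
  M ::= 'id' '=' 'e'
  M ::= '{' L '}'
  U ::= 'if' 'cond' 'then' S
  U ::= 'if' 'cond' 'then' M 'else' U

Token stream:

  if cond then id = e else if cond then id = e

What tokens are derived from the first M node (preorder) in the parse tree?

[S [U if cond then [M id = e] else [U if cond then [S [M id = e]]]]]

id = e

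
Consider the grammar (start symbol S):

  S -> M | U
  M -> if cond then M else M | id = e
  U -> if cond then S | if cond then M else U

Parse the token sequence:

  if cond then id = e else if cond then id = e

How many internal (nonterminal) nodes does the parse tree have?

[S [U if cond then [M id = e] else [U if cond then [S [M id = e]]]]]

6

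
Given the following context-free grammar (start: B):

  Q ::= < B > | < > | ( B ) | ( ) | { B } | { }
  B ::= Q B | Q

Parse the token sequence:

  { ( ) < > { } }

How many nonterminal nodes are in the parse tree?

[B [Q { [B [Q ( )] [B [Q < >] [B [Q { }]]]] }]]

8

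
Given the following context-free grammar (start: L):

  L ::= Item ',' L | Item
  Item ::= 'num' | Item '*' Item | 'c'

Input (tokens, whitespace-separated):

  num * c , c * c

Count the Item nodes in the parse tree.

6

[L [Item [Item num] * [Item c]] , [L [Item [Item c] * [Item c]]]]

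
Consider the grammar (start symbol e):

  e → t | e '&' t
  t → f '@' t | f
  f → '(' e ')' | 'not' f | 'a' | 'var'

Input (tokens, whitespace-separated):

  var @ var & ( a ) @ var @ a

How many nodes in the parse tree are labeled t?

[e [e [t [f var] @ [t [f var]]]] & [t [f ( [e [t [f a]]] )] @ [t [f var] @ [t [f a]]]]]

6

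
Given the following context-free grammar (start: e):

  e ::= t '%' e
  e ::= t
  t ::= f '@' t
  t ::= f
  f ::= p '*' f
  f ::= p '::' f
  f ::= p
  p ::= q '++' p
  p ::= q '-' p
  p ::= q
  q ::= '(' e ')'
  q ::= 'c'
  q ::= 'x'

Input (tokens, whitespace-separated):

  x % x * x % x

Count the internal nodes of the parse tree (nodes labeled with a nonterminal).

[e [t [f [p [q x]]]] % [e [t [f [p [q x]] * [f [p [q x]]]]] % [e [t [f [p [q x]]]]]]]

18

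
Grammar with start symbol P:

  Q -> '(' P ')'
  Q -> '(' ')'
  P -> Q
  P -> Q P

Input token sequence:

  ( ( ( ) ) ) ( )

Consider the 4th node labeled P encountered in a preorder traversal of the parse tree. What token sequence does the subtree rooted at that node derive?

( )

[P [Q ( [P [Q ( [P [Q ( )]] )]] )] [P [Q ( )]]]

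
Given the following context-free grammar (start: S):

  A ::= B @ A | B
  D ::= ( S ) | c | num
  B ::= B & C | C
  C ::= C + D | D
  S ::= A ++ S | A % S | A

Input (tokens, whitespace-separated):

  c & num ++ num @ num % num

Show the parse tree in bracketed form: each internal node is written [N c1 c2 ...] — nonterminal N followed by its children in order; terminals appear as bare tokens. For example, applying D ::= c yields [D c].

S
A ++ S
B ++ S
B & C ++ S
C & C ++ S
D & C ++ S
c & C ++ S
c & D ++ S
c & num ++ S
c & num ++ A % S
c & num ++ B @ A % S
c & num ++ C @ A % S
c & num ++ D @ A % S
c & num ++ num @ A % S
c & num ++ num @ B % S
c & num ++ num @ C % S
c & num ++ num @ D % S
c & num ++ num @ num % S
c & num ++ num @ num % A
c & num ++ num @ num % B
c & num ++ num @ num % C
c & num ++ num @ num % D
c & num ++ num @ num % num

[S [A [B [B [C [D c]]] & [C [D num]]]] ++ [S [A [B [C [D num]]] @ [A [B [C [D num]]]]] % [S [A [B [C [D num]]]]]]]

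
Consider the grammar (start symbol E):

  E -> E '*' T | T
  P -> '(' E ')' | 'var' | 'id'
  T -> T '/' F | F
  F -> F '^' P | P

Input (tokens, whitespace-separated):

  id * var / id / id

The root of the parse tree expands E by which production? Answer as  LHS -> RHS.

E -> E '*' T

[E [E [T [F [P id]]]] * [T [T [T [F [P var]]] / [F [P id]]] / [F [P id]]]]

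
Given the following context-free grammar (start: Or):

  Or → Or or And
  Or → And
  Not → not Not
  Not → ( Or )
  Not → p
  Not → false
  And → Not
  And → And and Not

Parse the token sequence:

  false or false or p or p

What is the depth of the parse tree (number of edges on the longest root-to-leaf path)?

6

[Or [Or [Or [Or [And [Not false]]] or [And [Not false]]] or [And [Not p]]] or [And [Not p]]]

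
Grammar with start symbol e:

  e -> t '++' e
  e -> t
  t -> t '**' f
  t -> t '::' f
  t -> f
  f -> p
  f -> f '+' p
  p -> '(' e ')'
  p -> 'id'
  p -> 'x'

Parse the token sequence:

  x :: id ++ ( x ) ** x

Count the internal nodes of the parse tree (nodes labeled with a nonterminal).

[e [t [t [f [p x]]] :: [f [p id]]] ++ [e [t [t [f [p ( [e [t [f [p x]]]] )]]] ** [f [p x]]]]]

18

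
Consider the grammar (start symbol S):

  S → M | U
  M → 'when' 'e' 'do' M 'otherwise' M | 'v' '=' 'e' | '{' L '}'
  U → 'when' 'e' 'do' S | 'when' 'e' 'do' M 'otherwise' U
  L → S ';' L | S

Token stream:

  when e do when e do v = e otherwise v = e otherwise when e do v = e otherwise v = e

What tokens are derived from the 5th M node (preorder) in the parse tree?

when e do v = e otherwise v = e

[S [M when e do [M when e do [M v = e] otherwise [M v = e]] otherwise [M when e do [M v = e] otherwise [M v = e]]]]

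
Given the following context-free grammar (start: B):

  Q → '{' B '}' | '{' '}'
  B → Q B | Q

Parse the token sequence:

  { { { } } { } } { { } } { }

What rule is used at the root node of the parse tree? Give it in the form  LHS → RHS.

[B [Q { [B [Q { [B [Q { }]] }] [B [Q { }]]] }] [B [Q { [B [Q { }]] }] [B [Q { }]]]]

B → Q B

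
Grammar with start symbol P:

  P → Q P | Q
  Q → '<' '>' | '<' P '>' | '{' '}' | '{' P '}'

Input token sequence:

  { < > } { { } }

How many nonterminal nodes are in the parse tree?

8

[P [Q { [P [Q < >]] }] [P [Q { [P [Q { }]] }]]]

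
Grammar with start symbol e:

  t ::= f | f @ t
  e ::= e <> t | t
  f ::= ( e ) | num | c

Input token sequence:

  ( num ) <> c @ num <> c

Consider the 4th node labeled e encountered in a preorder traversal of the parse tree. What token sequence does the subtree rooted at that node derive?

[e [e [e [t [f ( [e [t [f num]]] )]]] <> [t [f c] @ [t [f num]]]] <> [t [f c]]]

num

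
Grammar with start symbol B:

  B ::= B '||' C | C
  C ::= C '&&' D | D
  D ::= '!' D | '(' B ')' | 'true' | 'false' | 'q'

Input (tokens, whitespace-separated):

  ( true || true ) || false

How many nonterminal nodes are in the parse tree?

[B [B [C [D ( [B [B [C [D true]]] || [C [D true]]] )]]] || [C [D false]]]

12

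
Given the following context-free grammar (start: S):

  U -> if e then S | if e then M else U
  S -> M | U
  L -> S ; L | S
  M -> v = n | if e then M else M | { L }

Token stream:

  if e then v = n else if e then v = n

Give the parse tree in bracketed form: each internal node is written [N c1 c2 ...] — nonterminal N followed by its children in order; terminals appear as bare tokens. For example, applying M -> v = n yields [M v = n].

S
U
if e then M else U
if e then v = n else U
if e then v = n else if e then S
if e then v = n else if e then M
if e then v = n else if e then v = n

[S [U if e then [M v = n] else [U if e then [S [M v = n]]]]]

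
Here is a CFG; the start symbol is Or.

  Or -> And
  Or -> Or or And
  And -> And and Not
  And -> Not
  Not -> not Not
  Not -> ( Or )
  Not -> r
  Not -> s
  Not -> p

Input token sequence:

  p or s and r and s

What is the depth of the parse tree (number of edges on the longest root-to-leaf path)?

5

[Or [Or [And [Not p]]] or [And [And [And [Not s]] and [Not r]] and [Not s]]]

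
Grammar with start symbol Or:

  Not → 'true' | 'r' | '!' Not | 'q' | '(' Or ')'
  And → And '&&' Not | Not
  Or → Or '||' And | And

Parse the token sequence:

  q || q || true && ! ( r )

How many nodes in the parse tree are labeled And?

5

[Or [Or [Or [And [Not q]]] || [And [Not q]]] || [And [And [Not true]] && [Not ! [Not ( [Or [And [Not r]]] )]]]]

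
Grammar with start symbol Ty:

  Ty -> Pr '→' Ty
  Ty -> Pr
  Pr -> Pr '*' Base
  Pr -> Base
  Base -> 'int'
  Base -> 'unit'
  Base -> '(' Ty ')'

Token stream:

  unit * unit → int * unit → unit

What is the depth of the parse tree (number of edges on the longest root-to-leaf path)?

5

[Ty [Pr [Pr [Base unit]] * [Base unit]] → [Ty [Pr [Pr [Base int]] * [Base unit]] → [Ty [Pr [Base unit]]]]]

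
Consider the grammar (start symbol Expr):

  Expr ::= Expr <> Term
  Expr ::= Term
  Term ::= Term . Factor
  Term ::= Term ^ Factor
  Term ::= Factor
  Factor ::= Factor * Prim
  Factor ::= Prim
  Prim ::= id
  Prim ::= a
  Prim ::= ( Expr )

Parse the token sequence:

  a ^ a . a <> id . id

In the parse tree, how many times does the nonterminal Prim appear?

5

[Expr [Expr [Term [Term [Term [Factor [Prim a]]] ^ [Factor [Prim a]]] . [Factor [Prim a]]]] <> [Term [Term [Factor [Prim id]]] . [Factor [Prim id]]]]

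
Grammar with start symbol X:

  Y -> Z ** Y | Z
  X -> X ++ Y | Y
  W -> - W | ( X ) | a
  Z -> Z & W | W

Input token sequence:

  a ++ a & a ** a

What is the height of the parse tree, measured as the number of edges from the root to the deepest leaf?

5

[X [X [Y [Z [W a]]]] ++ [Y [Z [Z [W a]] & [W a]] ** [Y [Z [W a]]]]]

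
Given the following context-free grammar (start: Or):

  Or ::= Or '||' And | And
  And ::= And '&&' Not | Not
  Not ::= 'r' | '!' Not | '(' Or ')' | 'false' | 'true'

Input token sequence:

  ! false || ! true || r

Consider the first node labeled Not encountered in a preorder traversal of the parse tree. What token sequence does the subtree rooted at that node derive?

! false

[Or [Or [Or [And [Not ! [Not false]]]] || [And [Not ! [Not true]]]] || [And [Not r]]]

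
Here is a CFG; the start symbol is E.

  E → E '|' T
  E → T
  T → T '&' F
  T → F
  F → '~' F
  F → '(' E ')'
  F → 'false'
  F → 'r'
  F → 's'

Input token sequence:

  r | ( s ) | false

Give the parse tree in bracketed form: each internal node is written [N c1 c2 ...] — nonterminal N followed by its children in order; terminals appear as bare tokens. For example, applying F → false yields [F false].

E
E | T
E | T | T
T | T | T
F | T | T
r | T | T
r | F | T
r | ( E ) | T
r | ( T ) | T
r | ( F ) | T
r | ( s ) | T
r | ( s ) | F
r | ( s ) | false

[E [E [E [T [F r]]] | [T [F ( [E [T [F s]]] )]]] | [T [F false]]]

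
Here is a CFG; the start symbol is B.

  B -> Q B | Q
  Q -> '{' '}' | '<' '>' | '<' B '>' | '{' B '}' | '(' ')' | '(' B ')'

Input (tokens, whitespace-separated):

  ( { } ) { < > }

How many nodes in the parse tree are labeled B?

[B [Q ( [B [Q { }]] )] [B [Q { [B [Q < >]] }]]]

4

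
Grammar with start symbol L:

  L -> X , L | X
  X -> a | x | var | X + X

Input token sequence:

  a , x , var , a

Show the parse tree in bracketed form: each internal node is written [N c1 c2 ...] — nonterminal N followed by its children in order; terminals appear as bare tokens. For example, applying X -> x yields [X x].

L
X , L
a , L
a , X , L
a , x , L
a , x , X , L
a , x , var , L
a , x , var , X
a , x , var , a

[L [X a] , [L [X x] , [L [X var] , [L [X a]]]]]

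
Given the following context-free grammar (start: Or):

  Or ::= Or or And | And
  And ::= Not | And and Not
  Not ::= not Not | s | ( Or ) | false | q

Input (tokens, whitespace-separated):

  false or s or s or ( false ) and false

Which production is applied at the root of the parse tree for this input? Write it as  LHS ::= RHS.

Or ::= Or or And

[Or [Or [Or [Or [And [Not false]]] or [And [Not s]]] or [And [Not s]]] or [And [And [Not ( [Or [And [Not false]]] )]] and [Not false]]]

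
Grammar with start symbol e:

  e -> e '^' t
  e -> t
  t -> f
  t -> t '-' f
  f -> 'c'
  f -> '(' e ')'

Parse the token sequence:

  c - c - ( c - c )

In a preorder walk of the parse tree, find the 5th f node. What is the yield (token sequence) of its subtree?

[e [t [t [t [f c]] - [f c]] - [f ( [e [t [t [f c]] - [f c]]] )]]]

c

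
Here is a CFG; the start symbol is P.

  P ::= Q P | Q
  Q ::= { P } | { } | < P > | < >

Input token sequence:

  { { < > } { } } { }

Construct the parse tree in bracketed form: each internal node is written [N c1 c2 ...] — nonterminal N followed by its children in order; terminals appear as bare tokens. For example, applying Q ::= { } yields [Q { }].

[P [Q { [P [Q { [P [Q < >]] }] [P [Q { }]]] }] [P [Q { }]]]

P
Q P
{ P } P
{ Q P } P
{ { P } P } P
{ { Q } P } P
{ { < > } P } P
{ { < > } Q } P
{ { < > } { } } P
{ { < > } { } } Q
{ { < > } { } } { }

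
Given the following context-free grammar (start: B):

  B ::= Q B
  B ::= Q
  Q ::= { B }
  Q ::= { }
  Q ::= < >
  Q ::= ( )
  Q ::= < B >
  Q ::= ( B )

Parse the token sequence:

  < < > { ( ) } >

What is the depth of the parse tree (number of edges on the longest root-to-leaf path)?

7

[B [Q < [B [Q < >] [B [Q { [B [Q ( )]] }]]] >]]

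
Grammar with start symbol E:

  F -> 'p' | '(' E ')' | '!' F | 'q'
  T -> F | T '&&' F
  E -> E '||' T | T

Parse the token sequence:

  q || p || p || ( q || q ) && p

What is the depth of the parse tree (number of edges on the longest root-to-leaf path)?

[E [E [E [E [T [F q]]] || [T [F p]]] || [T [F p]]] || [T [T [F ( [E [E [T [F q]]] || [T [F q]]] )]] && [F p]]]

8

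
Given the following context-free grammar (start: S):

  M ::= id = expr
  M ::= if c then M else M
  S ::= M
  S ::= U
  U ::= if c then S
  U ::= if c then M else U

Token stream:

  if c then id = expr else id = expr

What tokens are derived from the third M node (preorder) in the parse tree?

id = expr

[S [M if c then [M id = expr] else [M id = expr]]]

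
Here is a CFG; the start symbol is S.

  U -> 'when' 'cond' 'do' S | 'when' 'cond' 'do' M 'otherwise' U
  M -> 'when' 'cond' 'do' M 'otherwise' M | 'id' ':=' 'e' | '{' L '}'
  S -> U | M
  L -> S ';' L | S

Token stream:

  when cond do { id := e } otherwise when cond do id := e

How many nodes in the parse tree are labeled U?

2

[S [U when cond do [M { [L [S [M id := e]]] }] otherwise [U when cond do [S [M id := e]]]]]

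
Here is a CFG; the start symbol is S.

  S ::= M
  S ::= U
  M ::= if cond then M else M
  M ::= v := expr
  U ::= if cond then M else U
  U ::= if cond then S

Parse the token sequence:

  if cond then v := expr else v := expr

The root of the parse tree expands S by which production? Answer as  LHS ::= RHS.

S ::= M

[S [M if cond then [M v := expr] else [M v := expr]]]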